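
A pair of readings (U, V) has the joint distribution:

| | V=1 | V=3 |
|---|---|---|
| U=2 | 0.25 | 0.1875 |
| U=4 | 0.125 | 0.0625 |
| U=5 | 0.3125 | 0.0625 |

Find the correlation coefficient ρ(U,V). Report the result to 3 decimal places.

-0.246

E[U] = 3.5,  E[V] = 1.625
E[UV] = 5.375
Cov(U,V) = E[UV] − E[U]E[V] = 5.375 − (3.5)(1.625) = -0.3125
var(U) = 1.875,  var(V) = 0.859375
ρ = -0.3125 / √(1.875·0.859375) ≈ -0.246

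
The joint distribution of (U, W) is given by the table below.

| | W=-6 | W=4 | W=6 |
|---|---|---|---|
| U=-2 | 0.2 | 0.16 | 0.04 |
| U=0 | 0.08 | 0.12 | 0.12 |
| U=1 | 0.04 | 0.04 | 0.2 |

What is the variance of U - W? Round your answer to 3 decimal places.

23.798

E[U] = -0.52,  E[W] = 1.52,  E[UW] = 1.76
Var(U) = 1.88 − (-0.52)² = 1.6096;  Var(W) = 29.6 − (1.52)² = 27.2896
Cov(U,W) = 1.76 − (-0.52)(1.52) = 2.5504
Var(U - W) = (1)²·1.6096 + (-1)²·27.2896 + 2·(1)·(-1)·2.5504 = 23.7984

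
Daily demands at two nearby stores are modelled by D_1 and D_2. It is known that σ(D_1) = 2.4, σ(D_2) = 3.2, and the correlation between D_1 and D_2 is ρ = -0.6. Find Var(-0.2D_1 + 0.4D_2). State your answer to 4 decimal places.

Var(D_1) = (2.4)² = 5.76;  Var(D_2) = (3.2)² = 10.24
Cov(D_1,D_2) = ρ·σ(D_1)·σ(D_2) = -0.6·2.4·3.2 = -4.608
Var(-0.2D_1 + 0.4D_2) = (-0.2)²·Var(D_1) + (0.4)²·Var(D_2) + 2·(-0.2)·(0.4)·Cov(D_1,D_2)
= 0.04·5.76 + 0.16·10.24 + -0.16·-4.608 = 2.60608

2.6061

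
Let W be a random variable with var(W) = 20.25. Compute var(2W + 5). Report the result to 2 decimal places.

81.00

var(2W + 5) = (2)²·var(W) = 4·20.25 = 81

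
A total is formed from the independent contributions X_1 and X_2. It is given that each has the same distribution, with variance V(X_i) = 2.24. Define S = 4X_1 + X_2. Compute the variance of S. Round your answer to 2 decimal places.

38.08

By independence, V(S) = (4)²V(X_1) + (1)²V(X_2)
= (4)²·2.24 + (1)²·2.24 = 38.08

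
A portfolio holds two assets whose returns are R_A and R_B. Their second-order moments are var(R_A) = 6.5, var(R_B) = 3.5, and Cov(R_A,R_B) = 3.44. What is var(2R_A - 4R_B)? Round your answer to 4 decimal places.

26.9600

var(2R_A - 4R_B) = (2)²·var(R_A) + (-4)²·var(R_B) + 2·(2)·(-4)·Cov(R_A,R_B)
= 4·6.5 + 16·3.5 + -16·3.44 = 26.96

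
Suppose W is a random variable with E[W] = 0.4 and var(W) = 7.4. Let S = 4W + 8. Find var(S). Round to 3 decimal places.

var(4W + 8) = (4)²·var(W) = 16·7.4 = 118.4

118.400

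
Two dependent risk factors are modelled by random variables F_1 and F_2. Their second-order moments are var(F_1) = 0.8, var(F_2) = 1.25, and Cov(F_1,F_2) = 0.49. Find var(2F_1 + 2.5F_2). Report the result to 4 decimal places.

15.9125

var(2F_1 + 2.5F_2) = (2)²·var(F_1) + (2.5)²·var(F_2) + 2·(2)·(2.5)·Cov(F_1,F_2)
= 4·0.8 + 6.25·1.25 + 10·0.49 = 15.9125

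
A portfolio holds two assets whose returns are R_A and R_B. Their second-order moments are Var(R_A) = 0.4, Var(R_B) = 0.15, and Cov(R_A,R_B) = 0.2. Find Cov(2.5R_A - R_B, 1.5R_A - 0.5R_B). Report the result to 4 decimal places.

Cov(2.5R_A - R_B, 1.5R_A - 0.5R_B) = (2.5)(1.5)Var(R_A) + (-1)(-0.5)Var(R_B) + [(2.5)(-0.5) + (-1)(1.5)]Cov(R_A,R_B)
= 3.75·0.4 + 0.5·0.15 + -2.75·0.2 = 1.025

1.0250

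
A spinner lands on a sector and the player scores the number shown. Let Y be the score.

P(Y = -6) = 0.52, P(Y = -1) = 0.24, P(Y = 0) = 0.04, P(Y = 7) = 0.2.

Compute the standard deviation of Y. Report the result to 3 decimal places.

E[Y] = (-6)(0.52) + (-1)(0.24) + (0)(0.04) + (7)(0.2) = -1.96
E[Y²] = (-6)²(0.52) + (-1)²(0.24) + (0)²(0.04) + (7)²(0.2) = 28.76
Var(Y) = E[Y²] − (E[Y])² = 28.76 − (-1.96)² = 24.9184
SD(Y) = √24.9184 ≈ 4.992

4.992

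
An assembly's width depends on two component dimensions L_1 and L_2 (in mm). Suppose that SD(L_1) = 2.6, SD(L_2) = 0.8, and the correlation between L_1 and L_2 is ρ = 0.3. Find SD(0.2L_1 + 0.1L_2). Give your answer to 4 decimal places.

0.5493

var(L_1) = (2.6)² = 6.76;  var(L_2) = (0.8)² = 0.64
Cov(L_1,L_2) = ρ·SD(L_1)·SD(L_2) = 0.3·2.6·0.8 = 0.624
var(0.2L_1 + 0.1L_2) = (0.2)²·var(L_1) + (0.1)²·var(L_2) + 2·(0.2)·(0.1)·Cov(L_1,L_2)
= 0.04·6.76 + 0.01·0.64 + 0.04·0.624 = 0.30176
SD(0.2L_1 + 0.1L_2) = √0.30176 ≈ 0.5493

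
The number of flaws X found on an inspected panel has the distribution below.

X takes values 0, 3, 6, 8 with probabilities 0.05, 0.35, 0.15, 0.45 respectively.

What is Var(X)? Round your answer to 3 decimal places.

E[X] = (0)(0.05) + (3)(0.35) + (6)(0.15) + (8)(0.45) = 5.55
E[X²] = (0)²(0.05) + (3)²(0.35) + (6)²(0.15) + (8)²(0.45) = 37.35
Var(X) = E[X²] − (E[X])² = 37.35 − (5.55)² = 6.5475

6.548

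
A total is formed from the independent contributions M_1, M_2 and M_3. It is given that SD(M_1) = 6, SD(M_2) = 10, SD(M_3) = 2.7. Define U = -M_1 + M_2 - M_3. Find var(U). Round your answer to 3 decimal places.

var(M_1) = 36, var(M_2) = 100, var(M_3) = 7.29
By independence, var(U) = (-1)²var(M_1) + (1)²var(M_2) + (-1)²var(M_3)
= (-1)²·36 + (1)²·100 + (-1)²·7.29 = 143.29

143.290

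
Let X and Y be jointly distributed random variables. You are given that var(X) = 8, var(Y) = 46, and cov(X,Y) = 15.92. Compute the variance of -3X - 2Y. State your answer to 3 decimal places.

447.040

var(-3X - 2Y) = (-3)²·var(X) + (-2)²·var(Y) + 2·(-3)·(-2)·cov(X,Y)
= 9·8 + 4·46 + 12·15.92 = 447.04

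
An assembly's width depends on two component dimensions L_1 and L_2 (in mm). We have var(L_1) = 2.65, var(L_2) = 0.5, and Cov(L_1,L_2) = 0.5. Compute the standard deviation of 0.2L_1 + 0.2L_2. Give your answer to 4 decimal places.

var(0.2L_1 + 0.2L_2) = (0.2)²·var(L_1) + (0.2)²·var(L_2) + 2·(0.2)·(0.2)·Cov(L_1,L_2)
= 0.04·2.65 + 0.04·0.5 + 0.08·0.5 = 0.166
SD(0.2L_1 + 0.2L_2) = √0.166 ≈ 0.4074

0.4074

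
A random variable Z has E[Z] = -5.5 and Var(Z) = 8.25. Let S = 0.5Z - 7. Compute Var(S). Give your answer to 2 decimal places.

2.06

Var(0.5Z - 7) = (0.5)²·Var(Z) = 0.25·8.25 = 2.0625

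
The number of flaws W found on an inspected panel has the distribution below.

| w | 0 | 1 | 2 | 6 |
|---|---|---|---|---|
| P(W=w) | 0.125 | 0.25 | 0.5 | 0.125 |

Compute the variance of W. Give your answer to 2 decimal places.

2.75

E[W] = (0)(0.125) + (1)(0.25) + (2)(0.5) + (6)(0.125) = 2
E[W²] = (0)²(0.125) + (1)²(0.25) + (2)²(0.5) + (6)²(0.125) = 6.75
Var(W) = E[W²] − (E[W])² = 6.75 − (2)² = 2.75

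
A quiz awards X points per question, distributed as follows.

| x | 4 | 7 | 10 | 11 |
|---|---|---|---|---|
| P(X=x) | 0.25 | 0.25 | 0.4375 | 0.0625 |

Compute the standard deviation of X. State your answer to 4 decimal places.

E[X] = (4)(0.25) + (7)(0.25) + (10)(0.4375) + (11)(0.0625) = 7.8125
E[X²] = (4)²(0.25) + (7)²(0.25) + (10)²(0.4375) + (11)²(0.0625) = 67.5625
V(X) = E[X²] − (E[X])² = 67.5625 − (7.8125)² = 6.52734375
SD(X) = √6.52734375 ≈ 2.5549

2.5549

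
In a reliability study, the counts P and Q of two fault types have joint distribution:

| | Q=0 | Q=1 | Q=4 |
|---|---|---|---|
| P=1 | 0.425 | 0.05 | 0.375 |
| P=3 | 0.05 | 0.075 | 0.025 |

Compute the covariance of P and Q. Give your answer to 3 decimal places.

E[P] = 1.3,  E[Q] = 1.725
E[PQ] = 2.075
Cov(P,Q) = E[PQ] − E[P]E[Q] = 2.075 − (1.3)(1.725) = -0.1675

-0.168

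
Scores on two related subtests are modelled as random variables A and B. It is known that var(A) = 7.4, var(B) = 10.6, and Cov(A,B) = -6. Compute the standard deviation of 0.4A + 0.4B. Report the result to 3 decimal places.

var(0.4A + 0.4B) = (0.4)²·var(A) + (0.4)²·var(B) + 2·(0.4)·(0.4)·Cov(A,B)
= 0.16·7.4 + 0.16·10.6 + 0.32·-6 = 0.96
SD(0.4A + 0.4B) = √0.96 ≈ 0.980

0.980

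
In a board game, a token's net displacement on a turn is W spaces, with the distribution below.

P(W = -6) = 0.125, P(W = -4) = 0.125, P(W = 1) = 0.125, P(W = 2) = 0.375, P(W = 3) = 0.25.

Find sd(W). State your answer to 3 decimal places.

E[W] = (-6)(0.125) + (-4)(0.125) + (1)(0.125) + (2)(0.375) + (3)(0.25) = 0.375
E[W²] = (-6)²(0.125) + (-4)²(0.125) + (1)²(0.125) + (2)²(0.375) + (3)²(0.25) = 10.375
var(W) = E[W²] − (E[W])² = 10.375 − (0.375)² = 10.234375
sd(W) = √10.234375 ≈ 3.199

3.199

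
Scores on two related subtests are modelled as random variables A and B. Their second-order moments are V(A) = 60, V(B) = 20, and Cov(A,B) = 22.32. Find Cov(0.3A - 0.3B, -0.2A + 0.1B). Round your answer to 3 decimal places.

Cov(0.3A - 0.3B, -0.2A + 0.1B) = (0.3)(-0.2)V(A) + (-0.3)(0.1)V(B) + [(0.3)(0.1) + (-0.3)(-0.2)]Cov(A,B)
= -0.06·60 + -0.03·20 + 0.09·22.32 = -2.1912

-2.191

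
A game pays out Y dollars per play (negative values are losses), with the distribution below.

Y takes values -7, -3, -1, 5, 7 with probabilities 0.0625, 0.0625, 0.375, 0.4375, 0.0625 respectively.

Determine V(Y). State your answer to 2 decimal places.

E[Y] = (-7)(0.0625) + (-3)(0.0625) + (-1)(0.375) + (5)(0.4375) + (7)(0.0625) = 1.625
E[Y²] = (-7)²(0.0625) + (-3)²(0.0625) + (-1)²(0.375) + (5)²(0.4375) + (7)²(0.0625) = 18
V(Y) = E[Y²] − (E[Y])² = 18 − (1.625)² = 15.359375

15.36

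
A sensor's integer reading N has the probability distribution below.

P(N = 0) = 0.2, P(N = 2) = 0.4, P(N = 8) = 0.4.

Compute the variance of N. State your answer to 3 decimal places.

11.200

E[N] = (0)(0.2) + (2)(0.4) + (8)(0.4) = 4
E[N²] = (0)²(0.2) + (2)²(0.4) + (8)²(0.4) = 27.2
Var(N) = E[N²] − (E[N])² = 27.2 − (4)² = 11.2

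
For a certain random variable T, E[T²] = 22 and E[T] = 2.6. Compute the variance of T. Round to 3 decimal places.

var(T) = 22 − (2.6)² = 15.24

15.240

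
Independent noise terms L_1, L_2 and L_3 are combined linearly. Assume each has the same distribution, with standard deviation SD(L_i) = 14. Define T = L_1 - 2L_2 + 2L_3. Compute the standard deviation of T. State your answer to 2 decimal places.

var(L_i) = (14)² = 196
By independence, var(T) = (1)²var(L_1) + (-2)²var(L_2) + (2)²var(L_3)
= (1)²·196 + (-2)²·196 + (2)²·196 = 1764
SD(T) = √1764 ≈ 42.00

42.00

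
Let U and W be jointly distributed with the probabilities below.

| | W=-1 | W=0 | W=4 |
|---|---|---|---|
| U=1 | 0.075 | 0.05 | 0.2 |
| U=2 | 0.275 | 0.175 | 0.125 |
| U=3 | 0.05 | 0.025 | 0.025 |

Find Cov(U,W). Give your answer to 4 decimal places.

-0.4500

E[U] = 1.775,  E[W] = 1
E[UW] = 1.325
Cov(U,W) = E[UW] − E[U]E[W] = 1.325 − (1.775)(1) = -0.45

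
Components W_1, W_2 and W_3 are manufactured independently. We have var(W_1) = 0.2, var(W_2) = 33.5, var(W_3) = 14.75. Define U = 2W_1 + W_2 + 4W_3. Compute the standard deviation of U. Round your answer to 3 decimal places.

By independence, var(U) = (2)²var(W_1) + (1)²var(W_2) + (4)²var(W_3)
= (2)²·0.2 + (1)²·33.5 + (4)²·14.75 = 270.3
SD(U) = √270.3 ≈ 16.441

16.441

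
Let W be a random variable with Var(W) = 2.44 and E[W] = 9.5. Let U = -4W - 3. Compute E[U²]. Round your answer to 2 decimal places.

E[-4W - 3] = -4·9.5 − 3 = -41
Var(-4W - 3) = (-4)²·2.44 = 39.04
E[U²] = Var(U) + (E[U])² = 39.04 + (-41)² = 1720.04

1720.04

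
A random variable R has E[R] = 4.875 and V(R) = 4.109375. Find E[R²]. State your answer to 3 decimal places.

27.875

E[R²] = V(R) + (E[R])² = 4.109375 + (4.875)² = 27.875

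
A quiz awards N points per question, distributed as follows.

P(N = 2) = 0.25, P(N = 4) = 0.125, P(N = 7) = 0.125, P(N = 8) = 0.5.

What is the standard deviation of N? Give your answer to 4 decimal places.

E[N] = (2)(0.25) + (4)(0.125) + (7)(0.125) + (8)(0.5) = 5.875
E[N²] = (2)²(0.25) + (4)²(0.125) + (7)²(0.125) + (8)²(0.5) = 41.125
Var(N) = E[N²] − (E[N])² = 41.125 − (5.875)² = 6.609375
sd(N) = √6.609375 ≈ 2.5709

2.5709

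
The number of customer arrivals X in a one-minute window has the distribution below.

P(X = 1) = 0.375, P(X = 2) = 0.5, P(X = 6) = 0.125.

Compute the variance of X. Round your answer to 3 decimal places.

E[X] = (1)(0.375) + (2)(0.5) + (6)(0.125) = 2.125
E[X²] = (1)²(0.375) + (2)²(0.5) + (6)²(0.125) = 6.875
V(X) = E[X²] − (E[X])² = 6.875 − (2.125)² = 2.359375

2.359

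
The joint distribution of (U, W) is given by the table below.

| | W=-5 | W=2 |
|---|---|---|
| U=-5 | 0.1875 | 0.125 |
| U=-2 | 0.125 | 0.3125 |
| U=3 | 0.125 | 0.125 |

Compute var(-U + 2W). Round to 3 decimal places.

E[U] = -1.6875,  E[W] = -1.0625,  E[UW] = 2.3125
var(U) = 11.8125 − (-1.6875)² = 8.96484375;  var(W) = 13.1875 − (-1.0625)² = 12.05859375
Cov(U,W) = 2.3125 − (-1.6875)(-1.0625) = 0.51953125
var(-U + 2W) = (-1)²·8.96484375 + (2)²·12.05859375 + 2·(-1)·(2)·0.51953125 = 55.12109375

55.121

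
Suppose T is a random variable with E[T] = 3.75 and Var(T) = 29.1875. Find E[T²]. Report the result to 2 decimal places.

43.25

E[T²] = Var(T) + (E[T])² = 29.1875 + (3.75)² = 43.25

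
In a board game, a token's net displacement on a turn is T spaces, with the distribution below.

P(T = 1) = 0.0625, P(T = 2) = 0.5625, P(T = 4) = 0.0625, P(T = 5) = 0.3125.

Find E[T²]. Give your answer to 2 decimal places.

E[T²] = (1)²(0.0625) + (2)²(0.5625) + (4)²(0.0625) + (5)²(0.3125) = 11.125

11.13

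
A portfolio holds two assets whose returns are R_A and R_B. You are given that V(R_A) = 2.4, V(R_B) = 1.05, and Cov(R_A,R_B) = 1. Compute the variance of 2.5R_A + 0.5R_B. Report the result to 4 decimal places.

17.7625

V(2.5R_A + 0.5R_B) = (2.5)²·V(R_A) + (0.5)²·V(R_B) + 2·(2.5)·(0.5)·Cov(R_A,R_B)
= 6.25·2.4 + 0.25·1.05 + 2.5·1 = 17.7625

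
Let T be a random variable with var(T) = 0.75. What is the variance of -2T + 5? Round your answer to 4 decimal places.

var(-2T + 5) = (-2)²·var(T) = 4·0.75 = 3

3.0000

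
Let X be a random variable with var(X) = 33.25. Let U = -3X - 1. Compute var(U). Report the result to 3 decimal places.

299.250

var(-3X - 1) = (-3)²·var(X) = 9·33.25 = 299.25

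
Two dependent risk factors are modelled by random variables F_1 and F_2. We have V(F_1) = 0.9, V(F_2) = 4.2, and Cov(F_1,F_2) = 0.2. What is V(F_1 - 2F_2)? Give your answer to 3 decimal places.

V(F_1 - 2F_2) = (1)²·V(F_1) + (-2)²·V(F_2) + 2·(1)·(-2)·Cov(F_1,F_2)
= 1·0.9 + 4·4.2 + -4·0.2 = 16.9

16.900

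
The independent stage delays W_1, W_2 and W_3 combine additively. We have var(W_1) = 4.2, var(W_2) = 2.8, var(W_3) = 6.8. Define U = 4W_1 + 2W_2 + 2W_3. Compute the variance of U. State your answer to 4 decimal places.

105.6000

By independence, var(U) = (4)²var(W_1) + (2)²var(W_2) + (2)²var(W_3)
= (4)²·4.2 + (2)²·2.8 + (2)²·6.8 = 105.6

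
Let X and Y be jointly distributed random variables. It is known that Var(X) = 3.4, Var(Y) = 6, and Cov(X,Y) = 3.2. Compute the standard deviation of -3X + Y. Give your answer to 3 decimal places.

Var(-3X + Y) = (-3)²·Var(X) + (1)²·Var(Y) + 2·(-3)·(1)·Cov(X,Y)
= 9·3.4 + 1·6 + -6·3.2 = 17.4
SD(-3X + Y) = √17.4 ≈ 4.171

4.171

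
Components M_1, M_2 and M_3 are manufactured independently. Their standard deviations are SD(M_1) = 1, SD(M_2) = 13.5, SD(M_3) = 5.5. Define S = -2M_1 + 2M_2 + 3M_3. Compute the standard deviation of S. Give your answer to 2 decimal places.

Var(M_1) = 1, Var(M_2) = 182.25, Var(M_3) = 30.25
By independence, Var(S) = (-2)²Var(M_1) + (2)²Var(M_2) + (3)²Var(M_3)
= (-2)²·1 + (2)²·182.25 + (3)²·30.25 = 1005.25
SD(S) = √1005.25 ≈ 31.71

31.71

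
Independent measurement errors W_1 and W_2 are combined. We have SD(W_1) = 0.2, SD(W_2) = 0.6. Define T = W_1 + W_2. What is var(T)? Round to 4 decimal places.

var(W_1) = 0.04, var(W_2) = 0.36
By independence, var(T) = (1)²var(W_1) + (1)²var(W_2)
= (1)²·0.04 + (1)²·0.36 = 0.4

0.4000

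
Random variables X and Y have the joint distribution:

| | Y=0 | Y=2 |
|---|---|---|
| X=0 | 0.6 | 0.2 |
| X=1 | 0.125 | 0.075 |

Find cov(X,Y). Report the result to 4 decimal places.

E[X] = 0.2,  E[Y] = 0.55
E[XY] = 0.15
cov(X,Y) = E[XY] − E[X]E[Y] = 0.15 − (0.2)(0.55) = 0.04

0.0400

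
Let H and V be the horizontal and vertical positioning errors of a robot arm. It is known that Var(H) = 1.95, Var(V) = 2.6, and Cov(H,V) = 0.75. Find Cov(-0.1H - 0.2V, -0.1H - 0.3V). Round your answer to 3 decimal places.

0.213

Cov(-0.1H - 0.2V, -0.1H - 0.3V) = (-0.1)(-0.1)Var(H) + (-0.2)(-0.3)Var(V) + [(-0.1)(-0.3) + (-0.2)(-0.1)]Cov(H,V)
= 0.01·1.95 + 0.06·2.6 + 0.05·0.75 = 0.213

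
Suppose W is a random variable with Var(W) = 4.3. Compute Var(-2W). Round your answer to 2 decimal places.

Var(-2W) = (-2)²·Var(W) = 4·4.3 = 17.2

17.20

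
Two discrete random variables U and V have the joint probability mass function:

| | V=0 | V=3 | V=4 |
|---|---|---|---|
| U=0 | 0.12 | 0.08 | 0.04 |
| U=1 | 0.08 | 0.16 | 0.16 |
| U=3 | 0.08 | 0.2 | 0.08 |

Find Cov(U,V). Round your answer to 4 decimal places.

E[U] = 1.48,  E[V] = 2.44
E[UV] = 3.88
Cov(U,V) = E[UV] − E[U]E[V] = 3.88 − (1.48)(2.44) = 0.2688

0.2688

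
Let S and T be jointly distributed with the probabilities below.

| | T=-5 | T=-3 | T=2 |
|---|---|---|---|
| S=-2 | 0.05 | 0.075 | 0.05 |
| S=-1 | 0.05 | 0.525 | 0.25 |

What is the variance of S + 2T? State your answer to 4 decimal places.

E[S] = -1.175,  E[T] = -1.7,  E[ST] = 2.075
Var(S) = 1.525 − (-1.175)² = 0.144375;  Var(T) = 9.1 − (-1.7)² = 6.21
cov(S,T) = 2.075 − (-1.175)(-1.7) = 0.0775
Var(S + 2T) = (1)²·0.144375 + (2)²·6.21 + 2·(1)·(2)·0.0775 = 25.294375

25.2944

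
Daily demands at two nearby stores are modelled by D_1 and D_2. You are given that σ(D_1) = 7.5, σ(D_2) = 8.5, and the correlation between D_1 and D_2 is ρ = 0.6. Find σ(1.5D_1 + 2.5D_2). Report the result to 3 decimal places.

Var(D_1) = (7.5)² = 56.25;  Var(D_2) = (8.5)² = 72.25
Cov(D_1,D_2) = ρ·σ(D_1)·σ(D_2) = 0.6·7.5·8.5 = 38.25
Var(1.5D_1 + 2.5D_2) = (1.5)²·Var(D_1) + (2.5)²·Var(D_2) + 2·(1.5)·(2.5)·Cov(D_1,D_2)
= 2.25·56.25 + 6.25·72.25 + 7.5·38.25 = 865
σ(1.5D_1 + 2.5D_2) = √865 ≈ 29.411

29.411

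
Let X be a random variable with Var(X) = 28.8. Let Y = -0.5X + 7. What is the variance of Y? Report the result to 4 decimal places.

7.2000

Var(-0.5X + 7) = (-0.5)²·Var(X) = 0.25·28.8 = 7.2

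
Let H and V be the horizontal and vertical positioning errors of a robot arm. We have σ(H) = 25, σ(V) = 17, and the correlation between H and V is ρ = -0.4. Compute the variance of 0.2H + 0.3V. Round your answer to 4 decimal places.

Var(H) = (25)² = 625;  Var(V) = (17)² = 289
Cov(H,V) = ρ·σ(H)·σ(V) = -0.4·25·17 = -170
Var(0.2H + 0.3V) = (0.2)²·Var(H) + (0.3)²·Var(V) + 2·(0.2)·(0.3)·Cov(H,V)
= 0.04·625 + 0.09·289 + 0.12·-170 = 30.61

30.6100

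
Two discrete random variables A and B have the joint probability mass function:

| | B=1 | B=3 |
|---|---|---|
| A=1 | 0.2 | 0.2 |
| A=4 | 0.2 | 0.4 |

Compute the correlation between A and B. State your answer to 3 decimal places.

E[A] = 2.8,  E[B] = 2.2
E[AB] = 6.4
Cov(A,B) = E[AB] − E[A]E[B] = 6.4 − (2.8)(2.2) = 0.24
var(A) = 2.16,  var(B) = 0.96
ρ = 0.24 / √(2.16·0.96) ≈ 0.167

0.167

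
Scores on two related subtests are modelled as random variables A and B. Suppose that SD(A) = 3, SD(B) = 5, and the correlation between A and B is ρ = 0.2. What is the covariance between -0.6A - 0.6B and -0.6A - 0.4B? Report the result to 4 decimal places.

11.0400

V(A) = (3)² = 9;  V(B) = (5)² = 25
Cov(A,B) = ρ·SD(A)·SD(B) = 0.2·3·5 = 3
Cov(-0.6A - 0.6B, -0.6A - 0.4B) = (-0.6)(-0.6)V(A) + (-0.6)(-0.4)V(B) + [(-0.6)(-0.4) + (-0.6)(-0.6)]Cov(A,B)
= 0.36·9 + 0.24·25 + 0.6·3 = 11.04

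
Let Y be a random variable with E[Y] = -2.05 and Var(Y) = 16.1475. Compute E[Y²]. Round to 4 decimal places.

E[Y²] = Var(Y) + (E[Y])² = 16.1475 + (-2.05)² = 20.35

20.3500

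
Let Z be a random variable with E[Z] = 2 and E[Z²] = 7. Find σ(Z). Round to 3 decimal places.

var(Z) = 7 − (2)² = 3
σ(Z) = √3 ≈ 1.732

1.732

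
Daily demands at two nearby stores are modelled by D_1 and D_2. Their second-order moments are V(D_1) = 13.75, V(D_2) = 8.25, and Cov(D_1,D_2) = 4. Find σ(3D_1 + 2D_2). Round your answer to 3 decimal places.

V(3D_1 + 2D_2) = (3)²·V(D_1) + (2)²·V(D_2) + 2·(3)·(2)·Cov(D_1,D_2)
= 9·13.75 + 4·8.25 + 12·4 = 204.75
σ(3D_1 + 2D_2) = √204.75 ≈ 14.309

14.309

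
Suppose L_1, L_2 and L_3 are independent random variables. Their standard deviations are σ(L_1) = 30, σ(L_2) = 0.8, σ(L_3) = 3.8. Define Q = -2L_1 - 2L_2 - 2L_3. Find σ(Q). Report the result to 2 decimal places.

60.50

var(L_1) = 900, var(L_2) = 0.64, var(L_3) = 14.44
By independence, var(Q) = (-2)²var(L_1) + (-2)²var(L_2) + (-2)²var(L_3)
= (-2)²·900 + (-2)²·0.64 + (-2)²·14.44 = 3660.32
σ(Q) = √3660.32 ≈ 60.50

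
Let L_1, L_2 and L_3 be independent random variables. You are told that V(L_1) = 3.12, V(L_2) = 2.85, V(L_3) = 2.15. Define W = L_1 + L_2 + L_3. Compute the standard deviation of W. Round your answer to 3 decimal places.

2.850

By independence, V(W) = (1)²V(L_1) + (1)²V(L_2) + (1)²V(L_3)
= (1)²·3.12 + (1)²·2.85 + (1)²·2.15 = 8.12
σ(W) = √8.12 ≈ 2.850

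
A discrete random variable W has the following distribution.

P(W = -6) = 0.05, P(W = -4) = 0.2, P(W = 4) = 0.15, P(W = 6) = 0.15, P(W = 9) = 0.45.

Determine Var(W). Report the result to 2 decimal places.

29.45

E[W] = (-6)(0.05) + (-4)(0.2) + (4)(0.15) + (6)(0.15) + (9)(0.45) = 4.45
E[W²] = (-6)²(0.05) + (-4)²(0.2) + (4)²(0.15) + (6)²(0.15) + (9)²(0.45) = 49.25
Var(W) = E[W²] − (E[W])² = 49.25 − (4.45)² = 29.4475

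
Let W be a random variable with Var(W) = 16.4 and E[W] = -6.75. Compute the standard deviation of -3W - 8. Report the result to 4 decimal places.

12.1491

Var(-3W - 8) = (-3)²·16.4 = 147.6
σ(-3W - 8) = √147.6 ≈ 12.1491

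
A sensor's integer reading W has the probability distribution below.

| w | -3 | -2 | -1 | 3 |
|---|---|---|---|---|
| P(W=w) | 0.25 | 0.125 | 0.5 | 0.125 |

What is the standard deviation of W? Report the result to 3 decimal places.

E[W] = (-3)(0.25) + (-2)(0.125) + (-1)(0.5) + (3)(0.125) = -1.125
E[W²] = (-3)²(0.25) + (-2)²(0.125) + (-1)²(0.5) + (3)²(0.125) = 4.375
Var(W) = E[W²] − (E[W])² = 4.375 − (-1.125)² = 3.109375
SD(W) = √3.109375 ≈ 1.763

1.763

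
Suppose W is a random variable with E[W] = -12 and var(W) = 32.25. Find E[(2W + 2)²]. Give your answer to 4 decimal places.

E[2W + 2] = 2·-12 + 2 = -22
var(2W + 2) = (2)²·32.25 = 129
E[(2W + 2)²] = var((2W + 2)) + (E[(2W + 2)])² = 129 + (-22)² = 613

613.0000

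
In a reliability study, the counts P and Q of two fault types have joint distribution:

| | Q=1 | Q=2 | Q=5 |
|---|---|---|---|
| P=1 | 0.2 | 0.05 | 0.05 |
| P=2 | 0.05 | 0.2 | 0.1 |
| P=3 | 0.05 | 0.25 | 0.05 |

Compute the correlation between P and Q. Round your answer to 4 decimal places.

E[P] = 2.05,  E[Q] = 2.3
E[PQ] = 4.85
cov(P,Q) = E[PQ] − E[P]E[Q] = 4.85 − (2.05)(2.3) = 0.135
Var(P) = 0.6475,  Var(Q) = 2.01
ρ = 0.135 / √(0.6475·2.01) ≈ 0.1183

0.1183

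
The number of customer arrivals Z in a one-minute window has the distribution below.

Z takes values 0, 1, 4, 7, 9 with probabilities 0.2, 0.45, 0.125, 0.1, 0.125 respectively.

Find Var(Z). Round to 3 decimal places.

9.774

E[Z] = (0)(0.2) + (1)(0.45) + (4)(0.125) + (7)(0.1) + (9)(0.125) = 2.775
E[Z²] = (0)²(0.2) + (1)²(0.45) + (4)²(0.125) + (7)²(0.1) + (9)²(0.125) = 17.475
Var(Z) = E[Z²] − (E[Z])² = 17.475 − (2.775)² = 9.774375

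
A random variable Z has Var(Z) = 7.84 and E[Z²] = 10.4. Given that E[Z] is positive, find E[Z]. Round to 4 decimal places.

(E[Z])² = E[Z²] − Var(Z) = 10.4 − 7.84 = 2.56
E[Z] = √2.56 = 1.6

1.6000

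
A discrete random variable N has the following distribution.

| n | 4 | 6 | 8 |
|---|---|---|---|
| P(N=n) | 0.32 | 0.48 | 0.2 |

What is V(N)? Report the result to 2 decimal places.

E[N] = (4)(0.32) + (6)(0.48) + (8)(0.2) = 5.76
E[N²] = (4)²(0.32) + (6)²(0.48) + (8)²(0.2) = 35.2
V(N) = E[N²] − (E[N])² = 35.2 − (5.76)² = 2.0224

2.02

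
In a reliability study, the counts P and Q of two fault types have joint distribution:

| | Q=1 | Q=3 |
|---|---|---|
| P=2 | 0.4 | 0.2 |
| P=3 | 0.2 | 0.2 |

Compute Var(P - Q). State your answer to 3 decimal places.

1.040

E[P] = 2.4,  E[Q] = 1.8,  E[PQ] = 4.4
Var(P) = 6 − (2.4)² = 0.24;  Var(Q) = 4.2 − (1.8)² = 0.96
cov(P,Q) = 4.4 − (2.4)(1.8) = 0.08
Var(P - Q) = (1)²·0.24 + (-1)²·0.96 + 2·(1)·(-1)·0.08 = 1.04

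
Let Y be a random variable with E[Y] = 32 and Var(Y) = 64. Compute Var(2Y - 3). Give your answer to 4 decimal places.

256.0000

Var(2Y - 3) = (2)²·Var(Y) = 4·64 = 256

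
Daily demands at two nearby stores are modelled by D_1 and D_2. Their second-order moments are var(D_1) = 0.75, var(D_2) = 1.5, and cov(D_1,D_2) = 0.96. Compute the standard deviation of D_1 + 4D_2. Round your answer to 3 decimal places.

5.695

var(D_1 + 4D_2) = (1)²·var(D_1) + (4)²·var(D_2) + 2·(1)·(4)·cov(D_1,D_2)
= 1·0.75 + 16·1.5 + 8·0.96 = 32.43
σ(D_1 + 4D_2) = √32.43 ≈ 5.695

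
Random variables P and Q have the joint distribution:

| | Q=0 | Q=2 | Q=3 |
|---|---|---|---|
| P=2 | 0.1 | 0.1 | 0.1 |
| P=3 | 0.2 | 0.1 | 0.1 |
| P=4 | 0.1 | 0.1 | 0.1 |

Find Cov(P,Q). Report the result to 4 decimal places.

E[P] = 3,  E[Q] = 1.5
E[PQ] = 4.5
Cov(P,Q) = E[PQ] − E[P]E[Q] = 4.5 − (3)(1.5) = 0

0.0000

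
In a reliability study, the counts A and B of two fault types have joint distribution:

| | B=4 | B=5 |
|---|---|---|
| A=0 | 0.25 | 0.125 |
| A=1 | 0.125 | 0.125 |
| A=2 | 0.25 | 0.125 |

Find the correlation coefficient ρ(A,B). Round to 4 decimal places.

0.0000

E[A] = 1,  E[B] = 4.375
E[AB] = 4.375
Cov(A,B) = E[AB] − E[A]E[B] = 4.375 − (1)(4.375) = 0
V(A) = 0.75,  V(B) = 0.234375
ρ = 0 / √(0.75·0.234375) ≈ 0.0000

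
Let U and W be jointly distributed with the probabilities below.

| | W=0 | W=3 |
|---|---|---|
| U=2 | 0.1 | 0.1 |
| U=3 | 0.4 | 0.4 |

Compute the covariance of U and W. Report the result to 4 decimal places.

E[U] = 2.8,  E[W] = 1.5
E[UW] = 4.2
Cov(U,W) = E[UW] − E[U]E[W] = 4.2 − (2.8)(1.5) = 0

0.0000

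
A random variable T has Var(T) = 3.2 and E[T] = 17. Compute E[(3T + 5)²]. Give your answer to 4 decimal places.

E[3T + 5] = 3·17 + 5 = 56
Var(3T + 5) = (3)²·3.2 = 28.8
E[(3T + 5)²] = Var((3T + 5)) + (E[(3T + 5)])² = 28.8 + (56)² = 3164.8

3164.8000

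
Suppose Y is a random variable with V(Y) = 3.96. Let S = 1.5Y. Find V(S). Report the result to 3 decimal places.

V(1.5Y) = (1.5)²·V(Y) = 2.25·3.96 = 8.91

8.910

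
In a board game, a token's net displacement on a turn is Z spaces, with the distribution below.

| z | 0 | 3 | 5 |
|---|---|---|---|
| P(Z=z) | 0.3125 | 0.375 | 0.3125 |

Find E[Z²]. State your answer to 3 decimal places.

E[Z²] = (0)²(0.3125) + (3)²(0.375) + (5)²(0.3125) = 11.1875

11.188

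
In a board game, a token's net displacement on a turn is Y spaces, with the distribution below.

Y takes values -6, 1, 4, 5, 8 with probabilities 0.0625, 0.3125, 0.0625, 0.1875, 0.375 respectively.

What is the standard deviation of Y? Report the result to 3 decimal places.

E[Y] = (-6)(0.0625) + (1)(0.3125) + (4)(0.0625) + (5)(0.1875) + (8)(0.375) = 4.125
E[Y²] = (-6)²(0.0625) + (1)²(0.3125) + (4)²(0.0625) + (5)²(0.1875) + (8)²(0.375) = 32.25
Var(Y) = E[Y²] − (E[Y])² = 32.25 − (4.125)² = 15.234375
sd(Y) = √15.234375 ≈ 3.903

3.903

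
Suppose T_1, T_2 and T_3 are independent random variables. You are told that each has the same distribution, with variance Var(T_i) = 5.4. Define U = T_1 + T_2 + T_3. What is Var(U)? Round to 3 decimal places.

By independence, Var(U) = (1)²Var(T_1) + (1)²Var(T_2) + (1)²Var(T_3)
= (1)²·5.4 + (1)²·5.4 + (1)²·5.4 = 16.2

16.200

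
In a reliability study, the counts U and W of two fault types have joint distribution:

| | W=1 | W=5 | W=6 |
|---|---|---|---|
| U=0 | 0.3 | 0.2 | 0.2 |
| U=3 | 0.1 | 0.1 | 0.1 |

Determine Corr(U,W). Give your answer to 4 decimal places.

E[U] = 0.9,  E[W] = 3.7
E[UW] = 3.6
cov(U,W) = E[UW] − E[U]E[W] = 3.6 − (0.9)(3.7) = 0.27
Var(U) = 1.89,  Var(W) = 5.01
ρ = 0.27 / √(1.89·5.01) ≈ 0.0877

0.0877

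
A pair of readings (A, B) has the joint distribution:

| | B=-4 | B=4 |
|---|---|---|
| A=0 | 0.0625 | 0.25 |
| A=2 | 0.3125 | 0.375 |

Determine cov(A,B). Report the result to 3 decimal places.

E[A] = 1.375,  E[B] = 1
E[AB] = 0.5
cov(A,B) = E[AB] − E[A]E[B] = 0.5 − (1.375)(1) = -0.875

-0.875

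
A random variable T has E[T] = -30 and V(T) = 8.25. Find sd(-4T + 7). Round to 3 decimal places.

V(-4T + 7) = (-4)²·8.25 = 132
sd(-4T + 7) = √132 ≈ 11.489

11.489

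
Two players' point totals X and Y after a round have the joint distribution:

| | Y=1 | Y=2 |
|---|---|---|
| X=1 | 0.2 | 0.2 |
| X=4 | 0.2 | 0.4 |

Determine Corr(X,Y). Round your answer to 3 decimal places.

E[X] = 2.8,  E[Y] = 1.6
E[XY] = 4.6
cov(X,Y) = E[XY] − E[X]E[Y] = 4.6 − (2.8)(1.6) = 0.12
V(X) = 2.16,  V(Y) = 0.24
ρ = 0.12 / √(2.16·0.24) ≈ 0.167

0.167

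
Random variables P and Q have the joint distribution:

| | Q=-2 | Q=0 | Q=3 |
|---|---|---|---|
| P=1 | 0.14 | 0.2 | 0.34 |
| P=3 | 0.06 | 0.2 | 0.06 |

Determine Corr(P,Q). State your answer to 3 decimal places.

E[P] = 1.64,  E[Q] = 0.8
E[PQ] = 0.92
Cov(P,Q) = E[PQ] − E[P]E[Q] = 0.92 − (1.64)(0.8) = -0.392
V(P) = 0.8704,  V(Q) = 3.76
ρ = -0.392 / √(0.8704·3.76) ≈ -0.217

-0.217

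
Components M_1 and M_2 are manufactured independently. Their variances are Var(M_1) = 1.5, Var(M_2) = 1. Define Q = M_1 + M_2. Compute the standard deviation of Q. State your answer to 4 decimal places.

1.5811

By independence, Var(Q) = (1)²Var(M_1) + (1)²Var(M_2)
= (1)²·1.5 + (1)²·1 = 2.5
SD(Q) = √2.5 ≈ 1.5811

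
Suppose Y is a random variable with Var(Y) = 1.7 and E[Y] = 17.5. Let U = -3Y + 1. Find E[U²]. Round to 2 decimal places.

2667.55

E[-3Y + 1] = -3·17.5 + 1 = -51.5
Var(-3Y + 1) = (-3)²·1.7 = 15.3
E[U²] = Var(U) + (E[U])² = 15.3 + (-51.5)² = 2667.55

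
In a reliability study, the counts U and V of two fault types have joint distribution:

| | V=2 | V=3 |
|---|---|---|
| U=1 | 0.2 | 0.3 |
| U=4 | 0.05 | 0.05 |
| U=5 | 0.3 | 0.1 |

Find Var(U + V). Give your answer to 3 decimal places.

E[U] = 2.9,  E[V] = 2.45,  E[UV] = 6.8
Var(U) = 12.1 − (2.9)² = 3.69;  Var(V) = 6.25 − (2.45)² = 0.2475
cov(U,V) = 6.8 − (2.9)(2.45) = -0.305
Var(U + V) = (1)²·3.69 + (1)²·0.2475 + 2·(1)·(1)·-0.305 = 3.3275

3.328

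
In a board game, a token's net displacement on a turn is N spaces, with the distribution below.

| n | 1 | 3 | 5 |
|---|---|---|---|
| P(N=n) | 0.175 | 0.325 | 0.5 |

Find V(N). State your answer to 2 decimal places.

E[N] = (1)(0.175) + (3)(0.325) + (5)(0.5) = 3.65
E[N²] = (1)²(0.175) + (3)²(0.325) + (5)²(0.5) = 15.6
V(N) = E[N²] − (E[N])² = 15.6 − (3.65)² = 2.2775

2.28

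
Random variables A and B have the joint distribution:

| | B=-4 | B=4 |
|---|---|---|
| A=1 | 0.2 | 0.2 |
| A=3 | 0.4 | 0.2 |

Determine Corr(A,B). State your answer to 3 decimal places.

-0.167

E[A] = 2.2,  E[B] = -0.8
E[AB] = -2.4
Cov(A,B) = E[AB] − E[A]E[B] = -2.4 − (2.2)(-0.8) = -0.64
V(A) = 0.96,  V(B) = 15.36
ρ = -0.64 / √(0.96·15.36) ≈ -0.167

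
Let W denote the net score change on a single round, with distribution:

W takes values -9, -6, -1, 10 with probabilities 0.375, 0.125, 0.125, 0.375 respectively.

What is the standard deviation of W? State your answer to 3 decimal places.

8.500

E[W] = (-9)(0.375) + (-6)(0.125) + (-1)(0.125) + (10)(0.375) = -0.5
E[W²] = (-9)²(0.375) + (-6)²(0.125) + (-1)²(0.125) + (10)²(0.375) = 72.5
V(W) = E[W²] − (E[W])² = 72.5 − (-0.5)² = 72.25
SD(W) = √72.25 ≈ 8.500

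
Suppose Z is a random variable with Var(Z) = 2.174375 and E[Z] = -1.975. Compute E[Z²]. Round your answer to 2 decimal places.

6.08

E[Z²] = Var(Z) + (E[Z])² = 2.174375 + (-1.975)² = 6.075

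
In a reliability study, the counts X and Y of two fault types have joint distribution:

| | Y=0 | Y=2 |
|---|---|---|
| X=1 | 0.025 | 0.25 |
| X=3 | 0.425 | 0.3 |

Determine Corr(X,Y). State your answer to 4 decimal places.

E[X] = 2.45,  E[Y] = 1.1
E[XY] = 2.3
cov(X,Y) = E[XY] − E[X]E[Y] = 2.3 − (2.45)(1.1) = -0.395
Var(X) = 0.7975,  Var(Y) = 0.99
ρ = -0.395 / √(0.7975·0.99) ≈ -0.4445

-0.4445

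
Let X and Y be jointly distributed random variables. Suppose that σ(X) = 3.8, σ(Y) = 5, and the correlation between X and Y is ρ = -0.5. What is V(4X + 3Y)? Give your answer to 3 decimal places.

228.040

V(X) = (3.8)² = 14.44;  V(Y) = (5)² = 25
Cov(X,Y) = ρ·σ(X)·σ(Y) = -0.5·3.8·5 = -9.5
V(4X + 3Y) = (4)²·V(X) + (3)²·V(Y) + 2·(4)·(3)·Cov(X,Y)
= 16·14.44 + 9·25 + 24·-9.5 = 228.04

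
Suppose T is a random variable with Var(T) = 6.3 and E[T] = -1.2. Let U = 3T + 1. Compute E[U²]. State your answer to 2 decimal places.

63.46

E[3T + 1] = 3·-1.2 + 1 = -2.6
Var(3T + 1) = (3)²·6.3 = 56.7
E[U²] = Var(U) + (E[U])² = 56.7 + (-2.6)² = 63.46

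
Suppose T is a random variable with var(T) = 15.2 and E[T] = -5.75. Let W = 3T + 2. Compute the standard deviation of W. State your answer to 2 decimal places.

11.70

var(3T + 2) = (3)²·15.2 = 136.8
σ(W) = √136.8 ≈ 11.70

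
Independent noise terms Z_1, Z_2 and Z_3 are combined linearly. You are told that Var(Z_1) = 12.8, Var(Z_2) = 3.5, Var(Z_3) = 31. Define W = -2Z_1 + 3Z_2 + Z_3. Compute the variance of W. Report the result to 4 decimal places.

By independence, Var(W) = (-2)²Var(Z_1) + (3)²Var(Z_2) + (1)²Var(Z_3)
= (-2)²·12.8 + (3)²·3.5 + (1)²·31 = 113.7

113.7000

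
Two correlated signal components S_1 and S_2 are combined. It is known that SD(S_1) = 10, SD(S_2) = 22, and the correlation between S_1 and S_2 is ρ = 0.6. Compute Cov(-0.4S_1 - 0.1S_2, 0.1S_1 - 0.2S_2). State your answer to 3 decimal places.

14.920

Var(S_1) = (10)² = 100;  Var(S_2) = (22)² = 484
Cov(S_1,S_2) = ρ·SD(S_1)·SD(S_2) = 0.6·10·22 = 132
Cov(-0.4S_1 - 0.1S_2, 0.1S_1 - 0.2S_2) = (-0.4)(0.1)Var(S_1) + (-0.1)(-0.2)Var(S_2) + [(-0.4)(-0.2) + (-0.1)(0.1)]Cov(S_1,S_2)
= -0.04·100 + 0.02·484 + 0.07·132 = 14.92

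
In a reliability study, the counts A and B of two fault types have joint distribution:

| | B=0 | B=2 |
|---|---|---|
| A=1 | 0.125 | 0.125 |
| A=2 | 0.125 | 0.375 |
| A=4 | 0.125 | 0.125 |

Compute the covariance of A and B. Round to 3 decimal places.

-0.063

E[A] = 2.25,  E[B] = 1.25
E[AB] = 2.75
Cov(A,B) = E[AB] − E[A]E[B] = 2.75 − (2.25)(1.25) = -0.0625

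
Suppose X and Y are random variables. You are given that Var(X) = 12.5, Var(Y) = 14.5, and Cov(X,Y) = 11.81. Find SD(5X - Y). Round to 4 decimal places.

Var(5X - Y) = (5)²·Var(X) + (-1)²·Var(Y) + 2·(5)·(-1)·Cov(X,Y)
= 25·12.5 + 1·14.5 + -10·11.81 = 208.9
SD(5X - Y) = √208.9 ≈ 14.4534

14.4534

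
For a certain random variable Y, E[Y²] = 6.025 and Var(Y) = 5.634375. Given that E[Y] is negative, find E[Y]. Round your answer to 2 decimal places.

(E[Y])² = E[Y²] − Var(Y) = 6.025 − 5.634375 = 0.390625
E[Y] = −√0.390625 = -0.625

-0.63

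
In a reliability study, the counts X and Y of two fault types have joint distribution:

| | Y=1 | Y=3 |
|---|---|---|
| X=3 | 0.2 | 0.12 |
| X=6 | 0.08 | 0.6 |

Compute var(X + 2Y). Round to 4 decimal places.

7.8336

E[X] = 5.04,  E[Y] = 2.44,  E[XY] = 12.96
var(X) = 27.36 − (5.04)² = 1.9584;  var(Y) = 6.76 − (2.44)² = 0.8064
Cov(X,Y) = 12.96 − (5.04)(2.44) = 0.6624
var(X + 2Y) = (1)²·1.9584 + (2)²·0.8064 + 2·(1)·(2)·0.6624 = 7.8336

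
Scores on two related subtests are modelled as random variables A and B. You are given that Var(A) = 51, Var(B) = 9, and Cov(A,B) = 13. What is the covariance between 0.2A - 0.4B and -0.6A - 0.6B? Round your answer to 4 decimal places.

-2.4000

Cov(0.2A - 0.4B, -0.6A - 0.6B) = (0.2)(-0.6)Var(A) + (-0.4)(-0.6)Var(B) + [(0.2)(-0.6) + (-0.4)(-0.6)]Cov(A,B)
= -0.12·51 + 0.24·9 + 0.12·13 = -2.4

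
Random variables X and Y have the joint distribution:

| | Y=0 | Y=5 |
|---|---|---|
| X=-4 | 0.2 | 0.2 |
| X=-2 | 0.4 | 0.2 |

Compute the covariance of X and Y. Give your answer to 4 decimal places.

E[X] = -2.8,  E[Y] = 2
E[XY] = -6
Cov(X,Y) = E[XY] − E[X]E[Y] = -6 − (-2.8)(2) = -0.4

-0.4000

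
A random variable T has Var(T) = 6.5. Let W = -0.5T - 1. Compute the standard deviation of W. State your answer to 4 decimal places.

1.2748

Var(-0.5T - 1) = (-0.5)²·6.5 = 1.625
SD(W) = √1.625 ≈ 1.2748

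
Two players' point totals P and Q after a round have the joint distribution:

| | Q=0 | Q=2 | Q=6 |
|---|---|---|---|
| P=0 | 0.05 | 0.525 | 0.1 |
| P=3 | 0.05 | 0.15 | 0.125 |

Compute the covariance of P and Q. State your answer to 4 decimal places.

0.5175

E[P] = 0.975,  E[Q] = 2.7
E[PQ] = 3.15
Cov(P,Q) = E[PQ] − E[P]E[Q] = 3.15 − (0.975)(2.7) = 0.5175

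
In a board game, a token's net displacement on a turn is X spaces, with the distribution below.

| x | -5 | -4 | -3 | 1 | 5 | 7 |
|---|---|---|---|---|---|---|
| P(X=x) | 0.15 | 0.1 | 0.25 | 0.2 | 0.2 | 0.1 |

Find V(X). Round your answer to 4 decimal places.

E[X] = (-5)(0.15) + (-4)(0.1) + (-3)(0.25) + (1)(0.2) + (5)(0.2) + (7)(0.1) = 0
E[X²] = (-5)²(0.15) + (-4)²(0.1) + (-3)²(0.25) + (1)²(0.2) + (5)²(0.2) + (7)²(0.1) = 17.7
V(X) = E[X²] − (E[X])² = 17.7 − (0)² = 17.7

17.7000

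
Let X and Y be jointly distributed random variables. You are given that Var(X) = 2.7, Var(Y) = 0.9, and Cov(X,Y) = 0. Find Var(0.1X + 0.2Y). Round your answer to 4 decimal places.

0.0630

Var(0.1X + 0.2Y) = (0.1)²·Var(X) + (0.2)²·Var(Y) + 2·(0.1)·(0.2)·Cov(X,Y)
= 0.01·2.7 + 0.04·0.9 + 0.04·0 = 0.063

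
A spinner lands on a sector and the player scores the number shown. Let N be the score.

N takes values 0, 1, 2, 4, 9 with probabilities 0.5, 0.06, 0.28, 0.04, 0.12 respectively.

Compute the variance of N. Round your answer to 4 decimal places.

E[N] = (0)(0.5) + (1)(0.06) + (2)(0.28) + (4)(0.04) + (9)(0.12) = 1.86
E[N²] = (0)²(0.5) + (1)²(0.06) + (2)²(0.28) + (4)²(0.04) + (9)²(0.12) = 11.54
V(N) = E[N²] − (E[N])² = 11.54 − (1.86)² = 8.0804

8.0804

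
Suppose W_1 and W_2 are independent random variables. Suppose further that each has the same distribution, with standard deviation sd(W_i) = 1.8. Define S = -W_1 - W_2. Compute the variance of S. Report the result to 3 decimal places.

var(W_i) = (1.8)² = 3.24
By independence, var(S) = (-1)²var(W_1) + (-1)²var(W_2)
= (-1)²·3.24 + (-1)²·3.24 = 6.48

6.480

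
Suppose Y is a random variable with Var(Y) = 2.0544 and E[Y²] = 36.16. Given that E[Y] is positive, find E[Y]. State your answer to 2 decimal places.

5.84

(E[Y])² = E[Y²] − Var(Y) = 36.16 − 2.0544 = 34.1056
E[Y] = √34.1056 = 5.84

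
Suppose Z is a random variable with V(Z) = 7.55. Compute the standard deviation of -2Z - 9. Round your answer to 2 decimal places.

V(-2Z - 9) = (-2)²·7.55 = 30.2
SD(-2Z - 9) = √30.2 ≈ 5.50

5.50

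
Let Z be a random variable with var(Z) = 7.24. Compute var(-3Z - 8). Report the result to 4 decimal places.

65.1600

var(-3Z - 8) = (-3)²·var(Z) = 9·7.24 = 65.16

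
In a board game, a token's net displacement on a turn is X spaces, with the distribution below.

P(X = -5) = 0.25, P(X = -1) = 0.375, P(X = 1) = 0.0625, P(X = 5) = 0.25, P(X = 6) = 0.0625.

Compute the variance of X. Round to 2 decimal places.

E[X] = (-5)(0.25) + (-1)(0.375) + (1)(0.0625) + (5)(0.25) + (6)(0.0625) = 0.0625
E[X²] = (-5)²(0.25) + (-1)²(0.375) + (1)²(0.0625) + (5)²(0.25) + (6)²(0.0625) = 15.1875
Var(X) = E[X²] − (E[X])² = 15.1875 − (0.0625)² = 15.18359375

15.18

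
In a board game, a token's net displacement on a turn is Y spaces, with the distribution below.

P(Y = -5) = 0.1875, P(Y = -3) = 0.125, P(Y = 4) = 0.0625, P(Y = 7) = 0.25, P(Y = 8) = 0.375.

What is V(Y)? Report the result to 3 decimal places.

E[Y] = (-5)(0.1875) + (-3)(0.125) + (4)(0.0625) + (7)(0.25) + (8)(0.375) = 3.6875
E[Y²] = (-5)²(0.1875) + (-3)²(0.125) + (4)²(0.0625) + (7)²(0.25) + (8)²(0.375) = 43.0625
V(Y) = E[Y²] − (E[Y])² = 43.0625 − (3.6875)² = 29.46484375

29.465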